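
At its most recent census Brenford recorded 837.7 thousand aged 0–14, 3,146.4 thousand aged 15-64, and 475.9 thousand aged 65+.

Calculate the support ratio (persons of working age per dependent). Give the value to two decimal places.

Support ratio = 3,146.4 / (837.7 + 475.9) = 3,146.4 / 1,313.6 = 2.40

Support ratio: 2.40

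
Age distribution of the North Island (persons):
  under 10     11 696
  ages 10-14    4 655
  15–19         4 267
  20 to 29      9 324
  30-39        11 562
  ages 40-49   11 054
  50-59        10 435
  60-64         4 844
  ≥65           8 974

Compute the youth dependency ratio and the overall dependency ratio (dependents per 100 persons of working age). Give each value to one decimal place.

Youth dependency ratio: 31.8
Total dependency ratio: 49.2

0–14: 11 696 + 4 655 = 16 351
15–64: 4 267 + 9 324 + 11 562 + 11 054 + 10 435 + 4 844 = 51 486
65+: 8 974
Youth dependency ratio = 16 351 / 51 486 × 100 = 31.8
Total dependency ratio = (16 351 + 8 974) / 51 486 × 100 = 25 325 / 51 486 × 100 = 49.2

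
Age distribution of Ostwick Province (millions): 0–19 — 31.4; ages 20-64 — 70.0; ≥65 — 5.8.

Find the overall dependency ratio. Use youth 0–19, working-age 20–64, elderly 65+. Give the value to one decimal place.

Total dependency ratio: 53.1

Total dependency ratio = (31.4 + 5.8) / 70.0 × 100 = 37.2 / 70.0 × 100 = 53.1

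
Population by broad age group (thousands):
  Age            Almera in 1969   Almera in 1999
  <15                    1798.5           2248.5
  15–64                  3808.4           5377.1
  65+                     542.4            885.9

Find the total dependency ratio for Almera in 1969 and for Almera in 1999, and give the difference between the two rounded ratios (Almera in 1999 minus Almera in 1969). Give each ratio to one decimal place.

Almera in 1969: (1798.5 + 542.4) / 3808.4 × 100 = 2340.9 / 3808.4 × 100 = 61.5
Almera in 1999: (2248.5 + 885.9) / 5377.1 × 100 = 3134.4 / 5377.1 × 100 = 58.3

Almera in 1969: 61.5
Almera in 1999: 58.3
Difference: -3.2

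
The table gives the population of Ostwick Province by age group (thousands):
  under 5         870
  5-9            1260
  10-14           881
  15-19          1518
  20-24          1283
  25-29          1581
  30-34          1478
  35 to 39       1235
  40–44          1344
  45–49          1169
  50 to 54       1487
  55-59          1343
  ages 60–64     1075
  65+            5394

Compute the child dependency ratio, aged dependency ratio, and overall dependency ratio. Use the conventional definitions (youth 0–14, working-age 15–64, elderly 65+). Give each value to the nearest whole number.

0–14: 870 + 1260 + 881 = 3011
15–64: 1518 + 1283 + 1581 + 1478 + 1235 + 1344 + 1169 + 1487 + 1343 + 1075 = 13513
65+: 5394
Youth dependency ratio = 3011 / 13513 × 100 = 22
Old-age dependency ratio = 5394 / 13513 × 100 = 40
Total dependency ratio = (3011 + 5394) / 13513 × 100 = 8405 / 13513 × 100 = 62

Youth dependency ratio: 22
Old-age dependency ratio: 40
Total dependency ratio: 62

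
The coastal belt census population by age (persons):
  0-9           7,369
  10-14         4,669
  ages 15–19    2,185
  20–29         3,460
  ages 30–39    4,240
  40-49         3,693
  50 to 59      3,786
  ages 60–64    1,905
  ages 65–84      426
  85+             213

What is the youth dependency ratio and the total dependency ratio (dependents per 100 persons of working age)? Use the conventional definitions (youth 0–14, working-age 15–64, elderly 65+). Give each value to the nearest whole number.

0–14: 7,369 + 4,669 = 12,038
15–64: 2,185 + 3,460 + 4,240 + 3,693 + 3,786 + 1,905 = 19,269
65+: 426 + 213 = 639
Youth dependency ratio = 12,038 / 19,269 × 100 = 62
Total dependency ratio = (12,038 + 639) / 19,269 × 100 = 12,677 / 19,269 × 100 = 66

Youth dependency ratio: 62
Total dependency ratio: 66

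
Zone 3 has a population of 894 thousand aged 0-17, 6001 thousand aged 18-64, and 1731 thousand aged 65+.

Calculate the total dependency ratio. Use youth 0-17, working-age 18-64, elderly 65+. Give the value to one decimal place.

Total dependency ratio: 43.7

Total dependency ratio = (894 + 1731) / 6001 × 100 = 2625 / 6001 × 100 = 43.7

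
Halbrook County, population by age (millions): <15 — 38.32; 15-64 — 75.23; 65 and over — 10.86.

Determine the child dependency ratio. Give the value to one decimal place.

Youth dependency ratio = 38.32 / 75.23 × 100 = 50.9

Youth dependency ratio: 50.9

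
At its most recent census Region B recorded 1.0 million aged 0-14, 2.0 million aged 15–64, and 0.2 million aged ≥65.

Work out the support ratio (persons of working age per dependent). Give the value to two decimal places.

Support ratio: 1.67

Support ratio = 2.0 / (1.0 + 0.2) = 2.0 / 1.2 = 1.67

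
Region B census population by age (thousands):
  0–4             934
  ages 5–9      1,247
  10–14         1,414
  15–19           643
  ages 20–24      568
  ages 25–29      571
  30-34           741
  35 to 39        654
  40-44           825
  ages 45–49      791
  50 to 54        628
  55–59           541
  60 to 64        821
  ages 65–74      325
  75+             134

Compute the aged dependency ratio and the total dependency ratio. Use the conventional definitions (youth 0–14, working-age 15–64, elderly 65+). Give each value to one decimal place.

Old-age dependency ratio: 6.8
Total dependency ratio: 59.8

0–14: 934 + 1,247 + 1,414 = 3,595
15–64: 643 + 568 + 571 + 741 + 654 + 825 + 791 + 628 + 541 + 821 = 6,783
65+: 325 + 134 = 459
Old-age dependency ratio = 459 / 6,783 × 100 = 6.8
Total dependency ratio = (3,595 + 459) / 6,783 × 100 = 4,054 / 6,783 × 100 = 59.8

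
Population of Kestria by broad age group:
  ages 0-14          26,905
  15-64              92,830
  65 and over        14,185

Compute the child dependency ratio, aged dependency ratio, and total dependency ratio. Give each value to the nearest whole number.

Youth dependency ratio: 29
Old-age dependency ratio: 15
Total dependency ratio: 44

Youth dependency ratio = 26,905 / 92,830 × 100 = 29
Old-age dependency ratio = 14,185 / 92,830 × 100 = 15
Total dependency ratio = (26,905 + 14,185) / 92,830 × 100 = 41,090 / 92,830 × 100 = 44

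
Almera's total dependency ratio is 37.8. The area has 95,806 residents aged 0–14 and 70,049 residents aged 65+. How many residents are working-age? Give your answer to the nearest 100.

Working-age: 438,800

Total dependency ratio = (youth + elderly) / working-age × 100
37.8 = (95,806 + 70,049) / W × 100
⇒ 438,800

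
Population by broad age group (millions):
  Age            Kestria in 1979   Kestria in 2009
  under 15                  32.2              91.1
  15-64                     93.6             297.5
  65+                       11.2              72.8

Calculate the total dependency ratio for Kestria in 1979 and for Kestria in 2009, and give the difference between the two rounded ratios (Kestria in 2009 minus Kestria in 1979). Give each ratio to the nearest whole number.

Kestria in 1979: (32.2 + 11.2) / 93.6 × 100 = 43.4 / 93.6 × 100 = 46
Kestria in 2009: (91.1 + 72.8) / 297.5 × 100 = 163.9 / 297.5 × 100 = 55

Kestria in 1979: 46
Kestria in 2009: 55
Difference: +9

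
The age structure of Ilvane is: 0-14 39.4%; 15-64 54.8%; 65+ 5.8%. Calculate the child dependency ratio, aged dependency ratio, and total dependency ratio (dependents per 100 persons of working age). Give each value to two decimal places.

Youth dependency ratio: 71.90
Old-age dependency ratio: 10.58
Total dependency ratio: 82.48

Youth dependency ratio = 39.4 / 54.8 × 100 = 71.90
Old-age dependency ratio = 5.8 / 54.8 × 100 = 10.58
Total dependency ratio = (39.4 + 5.8) / 54.8 × 100 = 45.2 / 54.8 × 100 = 82.48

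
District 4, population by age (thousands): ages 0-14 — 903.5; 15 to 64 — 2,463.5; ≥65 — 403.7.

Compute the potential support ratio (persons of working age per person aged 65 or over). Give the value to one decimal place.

Potential support ratio: 6.1

Potential support ratio = 2,463.5 / 403.7 = 6.1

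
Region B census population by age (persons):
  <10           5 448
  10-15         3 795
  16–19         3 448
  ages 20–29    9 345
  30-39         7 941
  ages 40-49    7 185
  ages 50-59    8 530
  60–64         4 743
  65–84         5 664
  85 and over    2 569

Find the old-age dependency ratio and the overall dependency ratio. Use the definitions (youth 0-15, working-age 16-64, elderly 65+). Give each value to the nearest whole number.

0–15: 5 448 + 3 795 = 9 243
16–64: 3 448 + 9 345 + 7 941 + 7 185 + 8 530 + 4 743 = 41 192
65+: 5 664 + 2 569 = 8 233
Old-age dependency ratio = 8 233 / 41 192 × 100 = 20
Total dependency ratio = (9 243 + 8 233) / 41 192 × 100 = 17 476 / 41 192 × 100 = 42

Old-age dependency ratio: 20
Total dependency ratio: 42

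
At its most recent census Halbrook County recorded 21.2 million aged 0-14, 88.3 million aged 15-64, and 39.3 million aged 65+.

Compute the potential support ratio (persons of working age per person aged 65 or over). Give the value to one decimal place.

Potential support ratio: 2.2

Potential support ratio = 88.3 / 39.3 = 2.2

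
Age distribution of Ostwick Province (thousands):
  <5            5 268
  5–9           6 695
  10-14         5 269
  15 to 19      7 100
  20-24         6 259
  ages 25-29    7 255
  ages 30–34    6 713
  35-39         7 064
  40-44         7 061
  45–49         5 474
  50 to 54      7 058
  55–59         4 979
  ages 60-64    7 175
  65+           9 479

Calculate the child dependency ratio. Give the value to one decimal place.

0–14: 5 268 + 6 695 + 5 269 = 17 232
15–64: 7 100 + 6 259 + 7 255 + 6 713 + 7 064 + 7 061 + 5 474 + 7 058 + 4 979 + 7 175 = 66 138
65+: 9 479
Youth dependency ratio = 17 232 / 66 138 × 100 = 26.1

Youth dependency ratio: 26.1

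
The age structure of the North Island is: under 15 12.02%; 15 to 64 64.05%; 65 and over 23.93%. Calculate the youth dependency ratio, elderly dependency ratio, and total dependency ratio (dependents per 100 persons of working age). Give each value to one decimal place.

Youth dependency ratio: 18.8
Old-age dependency ratio: 37.4
Total dependency ratio: 56.1

Youth dependency ratio = 12.02 / 64.05 × 100 = 18.8
Old-age dependency ratio = 23.93 / 64.05 × 100 = 37.4
Total dependency ratio = (12.02 + 23.93) / 64.05 × 100 = 35.95 / 64.05 × 100 = 56.1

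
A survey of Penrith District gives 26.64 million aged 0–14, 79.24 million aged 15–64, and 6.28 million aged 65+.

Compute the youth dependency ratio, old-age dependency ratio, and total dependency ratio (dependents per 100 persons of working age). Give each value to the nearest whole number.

Youth dependency ratio = 26.64 / 79.24 × 100 = 34
Old-age dependency ratio = 6.28 / 79.24 × 100 = 8
Total dependency ratio = (26.64 + 6.28) / 79.24 × 100 = 32.92 / 79.24 × 100 = 42

Youth dependency ratio: 34
Old-age dependency ratio: 8
Total dependency ratio: 42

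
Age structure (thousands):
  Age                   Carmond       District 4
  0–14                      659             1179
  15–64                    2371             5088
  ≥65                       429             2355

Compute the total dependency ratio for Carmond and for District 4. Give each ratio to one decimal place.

Carmond: 45.9
District 4: 69.5

Carmond: (659 + 429) / 2371 × 100 = 1088 / 2371 × 100 = 45.9
District 4: (1179 + 2355) / 5088 × 100 = 3534 / 5088 × 100 = 69.5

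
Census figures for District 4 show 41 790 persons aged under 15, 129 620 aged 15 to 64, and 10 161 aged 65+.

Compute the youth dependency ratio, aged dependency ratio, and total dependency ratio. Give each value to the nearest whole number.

Youth dependency ratio = 41 790 / 129 620 × 100 = 32
Old-age dependency ratio = 10 161 / 129 620 × 100 = 8
Total dependency ratio = (41 790 + 10 161) / 129 620 × 100 = 51 951 / 129 620 × 100 = 40

Youth dependency ratio: 32
Old-age dependency ratio: 8
Total dependency ratio: 40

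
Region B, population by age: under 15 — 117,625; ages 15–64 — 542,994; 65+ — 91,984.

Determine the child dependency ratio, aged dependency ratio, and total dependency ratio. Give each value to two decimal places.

Youth dependency ratio = 117,625 / 542,994 × 100 = 21.66
Old-age dependency ratio = 91,984 / 542,994 × 100 = 16.94
Total dependency ratio = (117,625 + 91,984) / 542,994 × 100 = 209,609 / 542,994 × 100 = 38.60

Youth dependency ratio: 21.66
Old-age dependency ratio: 16.94
Total dependency ratio: 38.60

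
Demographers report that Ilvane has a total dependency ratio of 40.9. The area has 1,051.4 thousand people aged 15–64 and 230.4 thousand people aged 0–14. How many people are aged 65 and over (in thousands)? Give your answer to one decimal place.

Total dependency ratio = (youth + elderly) / working-age × 100
40.9 = (230.4 + E) / 1,051.4 × 100
⇒ 199.6

Aged 65 and over: 199.6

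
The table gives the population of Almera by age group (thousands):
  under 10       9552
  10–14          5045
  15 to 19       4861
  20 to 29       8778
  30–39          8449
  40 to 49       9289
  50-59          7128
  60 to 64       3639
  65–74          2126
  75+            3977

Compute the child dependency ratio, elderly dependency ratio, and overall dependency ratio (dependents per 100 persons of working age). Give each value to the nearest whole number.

0–14: 9552 + 5045 = 14597
15–64: 4861 + 8778 + 8449 + 9289 + 7128 + 3639 = 42144
65+: 2126 + 3977 = 6103
Youth dependency ratio = 14597 / 42144 × 100 = 35
Old-age dependency ratio = 6103 / 42144 × 100 = 14
Total dependency ratio = (14597 + 6103) / 42144 × 100 = 20700 / 42144 × 100 = 49

Youth dependency ratio: 35
Old-age dependency ratio: 14
Total dependency ratio: 49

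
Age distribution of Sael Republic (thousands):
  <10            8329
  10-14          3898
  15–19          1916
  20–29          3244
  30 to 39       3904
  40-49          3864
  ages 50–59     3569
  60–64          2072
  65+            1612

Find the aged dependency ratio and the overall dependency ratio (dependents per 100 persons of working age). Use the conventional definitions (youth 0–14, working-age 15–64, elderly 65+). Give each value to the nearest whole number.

0–14: 8329 + 3898 = 12227
15–64: 1916 + 3244 + 3904 + 3864 + 3569 + 2072 = 18569
65+: 1612
Old-age dependency ratio = 1612 / 18569 × 100 = 9
Total dependency ratio = (12227 + 1612) / 18569 × 100 = 13839 / 18569 × 100 = 75

Old-age dependency ratio: 9
Total dependency ratio: 75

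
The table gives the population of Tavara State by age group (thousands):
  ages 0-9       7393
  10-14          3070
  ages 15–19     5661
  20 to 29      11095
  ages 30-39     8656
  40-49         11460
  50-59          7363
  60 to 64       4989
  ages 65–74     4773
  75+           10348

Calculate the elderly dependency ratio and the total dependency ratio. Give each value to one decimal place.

Old-age dependency ratio: 30.7
Total dependency ratio: 52.0

0–14: 7393 + 3070 = 10463
15–64: 5661 + 11095 + 8656 + 11460 + 7363 + 4989 = 49224
65+: 4773 + 10348 = 15121
Old-age dependency ratio = 15121 / 49224 × 100 = 30.7
Total dependency ratio = (10463 + 15121) / 49224 × 100 = 25584 / 49224 × 100 = 52.0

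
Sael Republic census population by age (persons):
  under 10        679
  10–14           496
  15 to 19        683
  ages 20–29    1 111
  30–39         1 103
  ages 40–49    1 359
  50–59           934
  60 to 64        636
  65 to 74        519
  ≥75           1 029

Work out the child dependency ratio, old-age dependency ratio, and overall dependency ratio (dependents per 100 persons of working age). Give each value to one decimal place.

0–14: 679 + 496 = 1 175
15–64: 683 + 1 111 + 1 103 + 1 359 + 934 + 636 = 5 826
65+: 519 + 1 029 = 1 548
Youth dependency ratio = 1 175 / 5 826 × 100 = 20.2
Old-age dependency ratio = 1 548 / 5 826 × 100 = 26.6
Total dependency ratio = (1 175 + 1 548) / 5 826 × 100 = 2 723 / 5 826 × 100 = 46.7

Youth dependency ratio: 20.2
Old-age dependency ratio: 26.6
Total dependency ratio: 46.7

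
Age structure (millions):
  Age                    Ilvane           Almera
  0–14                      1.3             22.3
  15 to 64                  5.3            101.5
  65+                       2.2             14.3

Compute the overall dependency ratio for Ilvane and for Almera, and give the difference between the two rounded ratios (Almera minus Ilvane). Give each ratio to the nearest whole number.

Ilvane: 66
Almera: 36
Difference: -30

Ilvane: (1.3 + 2.2) / 5.3 × 100 = 3.5 / 5.3 × 100 = 66
Almera: (22.3 + 14.3) / 101.5 × 100 = 36.6 / 101.5 × 100 = 36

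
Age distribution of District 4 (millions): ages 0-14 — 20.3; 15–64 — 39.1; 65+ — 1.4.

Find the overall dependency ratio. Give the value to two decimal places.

Total dependency ratio = (20.3 + 1.4) / 39.1 × 100 = 21.7 / 39.1 × 100 = 55.50

Total dependency ratio: 55.50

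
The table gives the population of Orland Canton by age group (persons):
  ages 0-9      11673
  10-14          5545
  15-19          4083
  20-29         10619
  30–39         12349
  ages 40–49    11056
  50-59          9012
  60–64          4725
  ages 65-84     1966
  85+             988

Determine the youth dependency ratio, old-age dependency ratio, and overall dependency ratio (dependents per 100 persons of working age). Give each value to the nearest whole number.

Youth dependency ratio: 33
Old-age dependency ratio: 6
Total dependency ratio: 39

0–14: 11673 + 5545 = 17218
15–64: 4083 + 10619 + 12349 + 11056 + 9012 + 4725 = 51844
65+: 1966 + 988 = 2954
Youth dependency ratio = 17218 / 51844 × 100 = 33
Old-age dependency ratio = 2954 / 51844 × 100 = 6
Total dependency ratio = (17218 + 2954) / 51844 × 100 = 20172 / 51844 × 100 = 39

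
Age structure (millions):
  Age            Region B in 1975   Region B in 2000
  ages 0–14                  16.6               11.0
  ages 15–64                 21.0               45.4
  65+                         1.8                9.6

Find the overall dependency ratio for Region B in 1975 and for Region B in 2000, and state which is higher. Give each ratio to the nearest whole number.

Region B in 1975: 88
Region B in 2000: 45
Higher: Region B in 1975

Region B in 1975: (16.6 + 1.8) / 21.0 × 100 = 18.4 / 21.0 × 100 = 88
Region B in 2000: (11.0 + 9.6) / 45.4 × 100 = 20.6 / 45.4 × 100 = 45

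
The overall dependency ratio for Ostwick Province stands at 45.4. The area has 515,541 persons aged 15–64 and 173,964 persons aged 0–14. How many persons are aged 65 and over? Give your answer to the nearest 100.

Total dependency ratio = (youth + elderly) / working-age × 100
45.4 = (173,964 + E) / 515,541 × 100
⇒ 60,100

Aged 65 and over: 60,100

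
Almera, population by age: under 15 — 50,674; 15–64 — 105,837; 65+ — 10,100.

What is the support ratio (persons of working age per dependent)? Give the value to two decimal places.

Support ratio = 105,837 / (50,674 + 10,100) = 105,837 / 60,774 = 1.74

Support ratio: 1.74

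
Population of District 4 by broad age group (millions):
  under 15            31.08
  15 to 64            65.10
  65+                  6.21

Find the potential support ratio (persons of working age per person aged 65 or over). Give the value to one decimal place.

Potential support ratio: 10.5

Potential support ratio = 65.10 / 6.21 = 10.5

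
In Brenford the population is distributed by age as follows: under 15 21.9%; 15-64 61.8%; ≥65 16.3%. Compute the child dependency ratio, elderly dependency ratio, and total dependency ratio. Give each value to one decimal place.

Youth dependency ratio: 35.4
Old-age dependency ratio: 26.4
Total dependency ratio: 61.8

Youth dependency ratio = 21.9 / 61.8 × 100 = 35.4
Old-age dependency ratio = 16.3 / 61.8 × 100 = 26.4
Total dependency ratio = (21.9 + 16.3) / 61.8 × 100 = 38.2 / 61.8 × 100 = 61.8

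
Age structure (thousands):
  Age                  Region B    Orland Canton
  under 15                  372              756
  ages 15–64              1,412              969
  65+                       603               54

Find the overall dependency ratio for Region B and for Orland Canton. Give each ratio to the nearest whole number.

Region B: 69
Orland Canton: 84

Region B: (372 + 603) / 1,412 × 100 = 975 / 1,412 × 100 = 69
Orland Canton: (756 + 54) / 969 × 100 = 810 / 969 × 100 = 84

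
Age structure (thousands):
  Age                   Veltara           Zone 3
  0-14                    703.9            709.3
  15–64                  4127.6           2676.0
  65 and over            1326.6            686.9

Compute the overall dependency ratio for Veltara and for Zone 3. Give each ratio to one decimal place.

Veltara: (703.9 + 1326.6) / 4127.6 × 100 = 2030.5 / 4127.6 × 100 = 49.2
Zone 3: (709.3 + 686.9) / 2676.0 × 100 = 1396.2 / 2676.0 × 100 = 52.2

Veltara: 49.2
Zone 3: 52.2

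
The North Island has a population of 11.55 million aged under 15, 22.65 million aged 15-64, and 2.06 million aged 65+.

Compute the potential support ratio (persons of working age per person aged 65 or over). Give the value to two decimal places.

Potential support ratio: 11.00

Potential support ratio = 22.65 / 2.06 = 11.00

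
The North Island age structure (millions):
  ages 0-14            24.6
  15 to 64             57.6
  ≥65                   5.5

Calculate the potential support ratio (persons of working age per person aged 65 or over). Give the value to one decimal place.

Potential support ratio: 10.5

Potential support ratio = 57.6 / 5.5 = 10.5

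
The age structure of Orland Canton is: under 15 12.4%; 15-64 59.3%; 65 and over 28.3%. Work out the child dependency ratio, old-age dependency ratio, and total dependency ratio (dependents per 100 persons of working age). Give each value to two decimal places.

Youth dependency ratio: 20.91
Old-age dependency ratio: 47.72
Total dependency ratio: 68.63

Youth dependency ratio = 12.4 / 59.3 × 100 = 20.91
Old-age dependency ratio = 28.3 / 59.3 × 100 = 47.72
Total dependency ratio = (12.4 + 28.3) / 59.3 × 100 = 40.7 / 59.3 × 100 = 68.63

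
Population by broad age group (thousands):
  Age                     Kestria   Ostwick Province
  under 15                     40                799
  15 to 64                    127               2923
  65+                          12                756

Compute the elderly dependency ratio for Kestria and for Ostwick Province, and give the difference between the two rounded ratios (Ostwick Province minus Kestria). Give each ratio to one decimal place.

Kestria: 12 / 127 × 100 = 9.4
Ostwick Province: 756 / 2923 × 100 = 25.9

Kestria: 9.4
Ostwick Province: 25.9
Difference: +16.5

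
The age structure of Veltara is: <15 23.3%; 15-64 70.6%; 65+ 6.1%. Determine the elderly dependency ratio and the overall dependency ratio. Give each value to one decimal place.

Old-age dependency ratio: 8.6
Total dependency ratio: 41.6

Old-age dependency ratio = 6.1 / 70.6 × 100 = 8.6
Total dependency ratio = (23.3 + 6.1) / 70.6 × 100 = 29.4 / 70.6 × 100 = 41.6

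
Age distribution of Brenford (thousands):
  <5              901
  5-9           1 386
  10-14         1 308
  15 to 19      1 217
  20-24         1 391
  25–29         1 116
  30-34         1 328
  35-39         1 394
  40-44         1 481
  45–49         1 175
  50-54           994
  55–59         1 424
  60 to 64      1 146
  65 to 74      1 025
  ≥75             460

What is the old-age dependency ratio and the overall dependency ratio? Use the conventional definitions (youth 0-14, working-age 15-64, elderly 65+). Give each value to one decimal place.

Old-age dependency ratio: 11.7
Total dependency ratio: 40.1

0–14: 901 + 1 386 + 1 308 = 3 595
15–64: 1 217 + 1 391 + 1 116 + 1 328 + 1 394 + 1 481 + 1 175 + 994 + 1 424 + 1 146 = 12 666
65+: 1 025 + 460 = 1 485
Old-age dependency ratio = 1 485 / 12 666 × 100 = 11.7
Total dependency ratio = (3 595 + 1 485) / 12 666 × 100 = 5 080 / 12 666 × 100 = 40.1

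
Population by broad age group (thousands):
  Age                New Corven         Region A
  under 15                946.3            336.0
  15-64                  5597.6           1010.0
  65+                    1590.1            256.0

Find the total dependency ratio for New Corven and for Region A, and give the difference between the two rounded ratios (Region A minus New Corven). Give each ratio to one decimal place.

New Corven: (946.3 + 1590.1) / 5597.6 × 100 = 2536.4 / 5597.6 × 100 = 45.3
Region A: (336.0 + 256.0) / 1010.0 × 100 = 592.0 / 1010.0 × 100 = 58.6

New Corven: 45.3
Region A: 58.6
Difference: +13.3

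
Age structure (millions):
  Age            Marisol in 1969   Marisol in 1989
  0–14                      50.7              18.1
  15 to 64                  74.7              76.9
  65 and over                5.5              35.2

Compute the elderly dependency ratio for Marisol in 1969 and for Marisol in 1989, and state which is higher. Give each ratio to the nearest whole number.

Marisol in 1969: 7
Marisol in 1989: 46
Higher: Marisol in 1989

Marisol in 1969: 5.5 / 74.7 × 100 = 7
Marisol in 1989: 35.2 / 76.9 × 100 = 46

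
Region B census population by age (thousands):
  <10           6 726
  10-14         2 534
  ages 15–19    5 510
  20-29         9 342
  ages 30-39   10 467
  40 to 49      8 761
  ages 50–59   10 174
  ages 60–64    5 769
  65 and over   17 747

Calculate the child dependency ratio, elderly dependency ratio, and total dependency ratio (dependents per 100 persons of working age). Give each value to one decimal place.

Youth dependency ratio: 18.5
Old-age dependency ratio: 35.5
Total dependency ratio: 54.0

0–14: 6 726 + 2 534 = 9 260
15–64: 5 510 + 9 342 + 10 467 + 8 761 + 10 174 + 5 769 = 50 023
65+: 17 747
Youth dependency ratio = 9 260 / 50 023 × 100 = 18.5
Old-age dependency ratio = 17 747 / 50 023 × 100 = 35.5
Total dependency ratio = (9 260 + 17 747) / 50 023 × 100 = 27 007 / 50 023 × 100 = 54.0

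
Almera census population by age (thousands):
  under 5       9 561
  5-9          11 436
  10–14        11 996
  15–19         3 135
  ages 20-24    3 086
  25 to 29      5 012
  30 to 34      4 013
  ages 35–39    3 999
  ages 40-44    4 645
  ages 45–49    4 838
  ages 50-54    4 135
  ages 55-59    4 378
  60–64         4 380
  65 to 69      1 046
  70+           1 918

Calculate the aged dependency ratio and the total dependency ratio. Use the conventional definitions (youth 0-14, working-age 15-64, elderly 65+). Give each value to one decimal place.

Old-age dependency ratio: 7.1
Total dependency ratio: 86.4

0–14: 9 561 + 11 436 + 11 996 = 32 993
15–64: 3 135 + 3 086 + 5 012 + 4 013 + 3 999 + 4 645 + 4 838 + 4 135 + 4 378 + 4 380 = 41 621
65+: 1 046 + 1 918 = 2 964
Old-age dependency ratio = 2 964 / 41 621 × 100 = 7.1
Total dependency ratio = (32 993 + 2 964) / 41 621 × 100 = 35 957 / 41 621 × 100 = 86.4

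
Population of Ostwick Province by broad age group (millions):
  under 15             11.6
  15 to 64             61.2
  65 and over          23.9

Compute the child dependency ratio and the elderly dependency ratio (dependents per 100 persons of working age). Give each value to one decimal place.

Youth dependency ratio = 11.6 / 61.2 × 100 = 19.0
Old-age dependency ratio = 23.9 / 61.2 × 100 = 39.1

Youth dependency ratio: 19.0
Old-age dependency ratio: 39.1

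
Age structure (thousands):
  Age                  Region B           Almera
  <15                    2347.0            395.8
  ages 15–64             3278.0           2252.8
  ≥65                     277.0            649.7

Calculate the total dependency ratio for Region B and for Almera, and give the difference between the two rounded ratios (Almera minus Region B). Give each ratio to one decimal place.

Region B: 80.0
Almera: 46.4
Difference: -33.6

Region B: (2347.0 + 277.0) / 3278.0 × 100 = 2624.0 / 3278.0 × 100 = 80.0
Almera: (395.8 + 649.7) / 2252.8 × 100 = 1045.5 / 2252.8 × 100 = 46.4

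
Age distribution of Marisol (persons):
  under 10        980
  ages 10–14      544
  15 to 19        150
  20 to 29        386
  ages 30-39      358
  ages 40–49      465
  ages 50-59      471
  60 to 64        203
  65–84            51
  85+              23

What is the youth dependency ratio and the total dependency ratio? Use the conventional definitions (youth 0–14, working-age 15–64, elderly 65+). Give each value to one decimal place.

Youth dependency ratio: 75.0
Total dependency ratio: 78.6

0–14: 980 + 544 = 1 524
15–64: 150 + 386 + 358 + 465 + 471 + 203 = 2 033
65+: 51 + 23 = 74
Youth dependency ratio = 1 524 / 2 033 × 100 = 75.0
Total dependency ratio = (1 524 + 74) / 2 033 × 100 = 1 598 / 2 033 × 100 = 78.6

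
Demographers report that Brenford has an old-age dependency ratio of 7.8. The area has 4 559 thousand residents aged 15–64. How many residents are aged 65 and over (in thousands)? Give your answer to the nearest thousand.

Aged 65 and over: 356

Old-age dependency ratio = elderly / working-age × 100
7.8 = E / 4 559 × 100
⇒ 356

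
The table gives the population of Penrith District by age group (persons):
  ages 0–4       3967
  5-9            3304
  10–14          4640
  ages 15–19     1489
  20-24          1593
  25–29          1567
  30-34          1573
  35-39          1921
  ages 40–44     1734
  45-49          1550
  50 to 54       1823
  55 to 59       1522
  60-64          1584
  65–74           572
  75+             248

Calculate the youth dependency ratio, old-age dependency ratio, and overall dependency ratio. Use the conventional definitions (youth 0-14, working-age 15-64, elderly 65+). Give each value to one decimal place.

Youth dependency ratio: 72.8
Old-age dependency ratio: 5.0
Total dependency ratio: 77.8

0–14: 3967 + 3304 + 4640 = 11911
15–64: 1489 + 1593 + 1567 + 1573 + 1921 + 1734 + 1550 + 1823 + 1522 + 1584 = 16356
65+: 572 + 248 = 820
Youth dependency ratio = 11911 / 16356 × 100 = 72.8
Old-age dependency ratio = 820 / 16356 × 100 = 5.0
Total dependency ratio = (11911 + 820) / 16356 × 100 = 12731 / 16356 × 100 = 77.8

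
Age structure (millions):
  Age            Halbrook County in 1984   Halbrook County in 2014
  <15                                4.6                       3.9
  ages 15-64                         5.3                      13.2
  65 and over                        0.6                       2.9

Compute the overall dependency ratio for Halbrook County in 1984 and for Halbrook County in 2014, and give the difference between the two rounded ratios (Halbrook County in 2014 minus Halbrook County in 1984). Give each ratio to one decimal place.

Halbrook County in 1984: (4.6 + 0.6) / 5.3 × 100 = 5.2 / 5.3 × 100 = 98.1
Halbrook County in 2014: (3.9 + 2.9) / 13.2 × 100 = 6.8 / 13.2 × 100 = 51.5

Halbrook County in 1984: 98.1
Halbrook County in 2014: 51.5
Difference: -46.6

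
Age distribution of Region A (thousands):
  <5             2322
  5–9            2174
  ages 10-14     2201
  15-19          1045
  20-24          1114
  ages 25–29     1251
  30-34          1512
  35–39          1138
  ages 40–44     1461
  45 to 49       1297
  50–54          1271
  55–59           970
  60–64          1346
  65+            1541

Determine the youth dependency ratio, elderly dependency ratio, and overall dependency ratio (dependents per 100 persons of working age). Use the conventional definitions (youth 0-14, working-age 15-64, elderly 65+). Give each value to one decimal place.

0–14: 2322 + 2174 + 2201 = 6697
15–64: 1045 + 1114 + 1251 + 1512 + 1138 + 1461 + 1297 + 1271 + 970 + 1346 = 12405
65+: 1541
Youth dependency ratio = 6697 / 12405 × 100 = 54.0
Old-age dependency ratio = 1541 / 12405 × 100 = 12.4
Total dependency ratio = (6697 + 1541) / 12405 × 100 = 8238 / 12405 × 100 = 66.4

Youth dependency ratio: 54.0
Old-age dependency ratio: 12.4
Total dependency ratio: 66.4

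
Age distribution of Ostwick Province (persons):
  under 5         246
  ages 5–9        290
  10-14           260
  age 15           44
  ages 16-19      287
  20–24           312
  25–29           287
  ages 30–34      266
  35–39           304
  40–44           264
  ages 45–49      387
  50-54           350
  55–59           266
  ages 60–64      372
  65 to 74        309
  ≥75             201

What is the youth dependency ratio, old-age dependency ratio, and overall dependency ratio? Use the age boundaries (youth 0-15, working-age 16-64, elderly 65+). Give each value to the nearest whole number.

Youth dependency ratio: 27
Old-age dependency ratio: 16
Total dependency ratio: 44

0–15: 246 + 290 + 260 + 44 = 840
16–64: 287 + 312 + 287 + 266 + 304 + 264 + 387 + 350 + 266 + 372 = 3095
65+: 309 + 201 = 510
Youth dependency ratio = 840 / 3095 × 100 = 27
Old-age dependency ratio = 510 / 3095 × 100 = 16
Total dependency ratio = (840 + 510) / 3095 × 100 = 1350 / 3095 × 100 = 44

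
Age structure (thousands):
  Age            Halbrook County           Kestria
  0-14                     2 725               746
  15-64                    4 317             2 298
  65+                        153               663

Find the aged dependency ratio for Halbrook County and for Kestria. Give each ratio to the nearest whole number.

Halbrook County: 153 / 4 317 × 100 = 4
Kestria: 663 / 2 298 × 100 = 29

Halbrook County: 4
Kestria: 29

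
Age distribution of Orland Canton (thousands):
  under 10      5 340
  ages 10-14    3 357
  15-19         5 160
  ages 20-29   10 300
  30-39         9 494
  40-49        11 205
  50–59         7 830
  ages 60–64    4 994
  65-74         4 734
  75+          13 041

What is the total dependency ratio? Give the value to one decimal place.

0–14: 5 340 + 3 357 = 8 697
15–64: 5 160 + 10 300 + 9 494 + 11 205 + 7 830 + 4 994 = 48 983
65+: 4 734 + 13 041 = 17 775
Total dependency ratio = (8 697 + 17 775) / 48 983 × 100 = 26 472 / 48 983 × 100 = 54.0

Total dependency ratio: 54.0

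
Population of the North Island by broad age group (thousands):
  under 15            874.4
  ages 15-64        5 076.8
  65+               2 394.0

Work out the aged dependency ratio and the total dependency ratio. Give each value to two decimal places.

Old-age dependency ratio: 47.16
Total dependency ratio: 64.38

Old-age dependency ratio = 2 394.0 / 5 076.8 × 100 = 47.16
Total dependency ratio = (874.4 + 2 394.0) / 5 076.8 × 100 = 3 268.4 / 5 076.8 × 100 = 64.38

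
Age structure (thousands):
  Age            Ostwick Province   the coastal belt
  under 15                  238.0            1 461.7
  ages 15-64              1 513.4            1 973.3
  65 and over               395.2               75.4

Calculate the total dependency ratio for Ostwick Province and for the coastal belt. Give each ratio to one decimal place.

Ostwick Province: 41.8
the coastal belt: 77.9

Ostwick Province: (238.0 + 395.2) / 1 513.4 × 100 = 633.2 / 1 513.4 × 100 = 41.8
the coastal belt: (1 461.7 + 75.4) / 1 973.3 × 100 = 1 537.1 / 1 973.3 × 100 = 77.9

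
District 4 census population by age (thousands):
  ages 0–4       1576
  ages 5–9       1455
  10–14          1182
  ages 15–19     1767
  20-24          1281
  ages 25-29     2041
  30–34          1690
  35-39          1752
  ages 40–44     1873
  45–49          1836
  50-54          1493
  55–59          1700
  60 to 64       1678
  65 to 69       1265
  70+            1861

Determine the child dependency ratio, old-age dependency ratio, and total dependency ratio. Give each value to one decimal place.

0–14: 1576 + 1455 + 1182 = 4213
15–64: 1767 + 1281 + 2041 + 1690 + 1752 + 1873 + 1836 + 1493 + 1700 + 1678 = 17111
65+: 1265 + 1861 = 3126
Youth dependency ratio = 4213 / 17111 × 100 = 24.6
Old-age dependency ratio = 3126 / 17111 × 100 = 18.3
Total dependency ratio = (4213 + 3126) / 17111 × 100 = 7339 / 17111 × 100 = 42.9

Youth dependency ratio: 24.6
Old-age dependency ratio: 18.3
Total dependency ratio: 42.9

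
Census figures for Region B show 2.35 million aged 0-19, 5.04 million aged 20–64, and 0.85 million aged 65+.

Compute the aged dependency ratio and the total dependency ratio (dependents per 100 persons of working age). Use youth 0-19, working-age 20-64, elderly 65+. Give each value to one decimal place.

Old-age dependency ratio: 16.9
Total dependency ratio: 63.5

Old-age dependency ratio = 0.85 / 5.04 × 100 = 16.9
Total dependency ratio = (2.35 + 0.85) / 5.04 × 100 = 3.20 / 5.04 × 100 = 63.5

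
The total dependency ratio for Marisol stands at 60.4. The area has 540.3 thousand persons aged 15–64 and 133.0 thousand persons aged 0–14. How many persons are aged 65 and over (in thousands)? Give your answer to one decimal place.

Aged 65 and over: 193.3

Total dependency ratio = (youth + elderly) / working-age × 100
60.4 = (133.0 + E) / 540.3 × 100
⇒ 193.3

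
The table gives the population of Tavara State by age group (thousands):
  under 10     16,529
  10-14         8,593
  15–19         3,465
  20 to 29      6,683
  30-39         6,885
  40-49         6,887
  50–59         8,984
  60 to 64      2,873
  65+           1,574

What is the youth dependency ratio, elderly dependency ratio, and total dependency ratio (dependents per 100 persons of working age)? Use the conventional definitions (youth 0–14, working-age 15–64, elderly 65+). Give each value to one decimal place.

Youth dependency ratio: 70.2
Old-age dependency ratio: 4.4
Total dependency ratio: 74.6

0–14: 16,529 + 8,593 = 25,122
15–64: 3,465 + 6,683 + 6,885 + 6,887 + 8,984 + 2,873 = 35,777
65+: 1,574
Youth dependency ratio = 25,122 / 35,777 × 100 = 70.2
Old-age dependency ratio = 1,574 / 35,777 × 100 = 4.4
Total dependency ratio = (25,122 + 1,574) / 35,777 × 100 = 26,696 / 35,777 × 100 = 74.6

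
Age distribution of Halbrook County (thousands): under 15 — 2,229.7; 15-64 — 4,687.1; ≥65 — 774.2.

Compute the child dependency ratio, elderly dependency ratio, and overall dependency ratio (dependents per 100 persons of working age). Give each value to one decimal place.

Youth dependency ratio: 47.6
Old-age dependency ratio: 16.5
Total dependency ratio: 64.1

Youth dependency ratio = 2,229.7 / 4,687.1 × 100 = 47.6
Old-age dependency ratio = 774.2 / 4,687.1 × 100 = 16.5
Total dependency ratio = (2,229.7 + 774.2) / 4,687.1 × 100 = 3,003.9 / 4,687.1 × 100 = 64.1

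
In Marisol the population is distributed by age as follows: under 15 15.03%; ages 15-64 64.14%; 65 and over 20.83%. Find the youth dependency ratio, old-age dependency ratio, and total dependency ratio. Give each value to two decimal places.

Youth dependency ratio: 23.43
Old-age dependency ratio: 32.48
Total dependency ratio: 55.91

Youth dependency ratio = 15.03 / 64.14 × 100 = 23.43
Old-age dependency ratio = 20.83 / 64.14 × 100 = 32.48
Total dependency ratio = (15.03 + 20.83) / 64.14 × 100 = 35.86 / 64.14 × 100 = 55.91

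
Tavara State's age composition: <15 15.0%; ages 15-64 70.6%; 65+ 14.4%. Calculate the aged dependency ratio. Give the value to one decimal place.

Old-age dependency ratio = 14.4 / 70.6 × 100 = 20.4

Old-age dependency ratio: 20.4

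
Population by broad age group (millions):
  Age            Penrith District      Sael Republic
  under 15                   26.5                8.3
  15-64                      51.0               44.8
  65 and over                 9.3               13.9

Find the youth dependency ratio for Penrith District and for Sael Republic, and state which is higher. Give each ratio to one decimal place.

Penrith District: 26.5 / 51.0 × 100 = 52.0
Sael Republic: 8.3 / 44.8 × 100 = 18.5

Penrith District: 52.0
Sael Republic: 18.5
Higher: Penrith District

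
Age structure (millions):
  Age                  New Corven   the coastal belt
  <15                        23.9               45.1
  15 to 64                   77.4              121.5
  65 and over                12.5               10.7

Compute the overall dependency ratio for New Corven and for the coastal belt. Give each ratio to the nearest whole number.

New Corven: (23.9 + 12.5) / 77.4 × 100 = 36.4 / 77.4 × 100 = 47
the coastal belt: (45.1 + 10.7) / 121.5 × 100 = 55.8 / 121.5 × 100 = 46

New Corven: 47
the coastal belt: 46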